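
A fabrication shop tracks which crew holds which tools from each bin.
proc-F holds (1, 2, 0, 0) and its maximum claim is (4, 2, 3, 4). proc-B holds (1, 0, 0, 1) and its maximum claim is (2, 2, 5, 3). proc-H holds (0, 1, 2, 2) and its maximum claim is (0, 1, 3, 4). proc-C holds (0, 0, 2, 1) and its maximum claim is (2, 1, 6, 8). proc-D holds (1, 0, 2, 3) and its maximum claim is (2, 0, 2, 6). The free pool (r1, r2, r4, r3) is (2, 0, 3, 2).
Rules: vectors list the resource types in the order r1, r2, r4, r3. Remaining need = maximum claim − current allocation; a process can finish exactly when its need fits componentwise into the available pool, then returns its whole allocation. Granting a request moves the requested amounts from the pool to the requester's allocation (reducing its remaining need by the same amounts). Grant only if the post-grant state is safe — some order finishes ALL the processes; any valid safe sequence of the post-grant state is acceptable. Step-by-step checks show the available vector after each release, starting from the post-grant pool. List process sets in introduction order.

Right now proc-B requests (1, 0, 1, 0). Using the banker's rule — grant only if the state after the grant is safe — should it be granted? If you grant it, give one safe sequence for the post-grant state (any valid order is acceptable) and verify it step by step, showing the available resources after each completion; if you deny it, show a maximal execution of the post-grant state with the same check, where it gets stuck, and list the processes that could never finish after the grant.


DENY: after the grant no complete ordering would exist.
Key observation: after proc-H, proc-D, proc-C the pool peaks at (2, 1, 8, 8), and each blocked process is short somewhere: proc-F on r1; proc-B on r2.
Pretend the grant happened; the run proc-H, proc-D, proc-C goes as far as possible. Walking it through:
  pool = (1, 0, 2, 2)
  proc-H needs (0, 0, 1, 2) <= (1, 0, 2, 2) -> finishes; pool += (0, 1, 2, 2) = (1, 1, 4, 4)
  proc-D needs (1, 0, 0, 3) <= (1, 1, 4, 4) -> finishes; pool += (1, 0, 2, 3) = (2, 1, 6, 7)
  proc-C needs (2, 1, 4, 7) <= (2, 1, 6, 7) -> finishes; pool += (0, 0, 2, 1) = (2, 1, 8, 8)
  proc-F cannot run: need (3, 0, 3, 4) vs free (2, 1, 8, 8) (insufficient r1)
  proc-B cannot run: need (0, 2, 4, 2) vs free (2, 1, 8, 8) (insufficient r2)
Processes that could never finish after the grant: proc-F and proc-B.


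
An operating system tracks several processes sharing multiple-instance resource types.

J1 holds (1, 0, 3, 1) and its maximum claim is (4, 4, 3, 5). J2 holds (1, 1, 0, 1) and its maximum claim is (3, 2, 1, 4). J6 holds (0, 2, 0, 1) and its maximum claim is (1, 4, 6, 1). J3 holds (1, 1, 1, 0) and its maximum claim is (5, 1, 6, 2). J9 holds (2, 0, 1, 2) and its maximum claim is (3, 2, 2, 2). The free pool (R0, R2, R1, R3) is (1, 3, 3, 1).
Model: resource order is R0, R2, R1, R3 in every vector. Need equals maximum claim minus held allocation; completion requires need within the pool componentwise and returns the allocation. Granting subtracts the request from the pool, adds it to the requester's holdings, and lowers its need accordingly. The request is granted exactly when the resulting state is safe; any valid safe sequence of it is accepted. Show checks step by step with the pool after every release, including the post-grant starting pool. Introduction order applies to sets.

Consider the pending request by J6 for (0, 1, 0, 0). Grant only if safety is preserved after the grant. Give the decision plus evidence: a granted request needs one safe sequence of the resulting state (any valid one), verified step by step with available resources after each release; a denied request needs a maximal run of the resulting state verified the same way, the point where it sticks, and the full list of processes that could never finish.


DENY: after the grant no complete ordering would exist.
Key observation: after J9, J2 the pool peaks at (4, 3, 4, 4), and each blocked process is short somewhere: J1 on R2; J6 on R1; J3 on R1.
After a pretend grant, a maximal execution: J9, J2 — then nothing else fits. Step-by-step check:
  pool = (1, 2, 3, 1)
  run J9 (needs (1, 2, 1, 0), free (1, 2, 3, 1)); after release of (2, 0, 1, 2) the pool is (3, 2, 4, 3)
  run J2 (needs (2, 1, 1, 3), free (3, 2, 4, 3)); after release of (1, 1, 0, 1) the pool is (4, 3, 4, 4)
  blocked: J1 wants (3, 4, 0, 4), pool (4, 3, 4, 4) — not enough R2
  blocked: J6 wants (1, 1, 6, 0), pool (4, 3, 4, 4) — not enough R1
  blocked: J3 wants (4, 0, 5, 2), pool (4, 3, 4, 4) — not enough R1
Post-grant, the permanently blocked set is J1, J6 and J3.


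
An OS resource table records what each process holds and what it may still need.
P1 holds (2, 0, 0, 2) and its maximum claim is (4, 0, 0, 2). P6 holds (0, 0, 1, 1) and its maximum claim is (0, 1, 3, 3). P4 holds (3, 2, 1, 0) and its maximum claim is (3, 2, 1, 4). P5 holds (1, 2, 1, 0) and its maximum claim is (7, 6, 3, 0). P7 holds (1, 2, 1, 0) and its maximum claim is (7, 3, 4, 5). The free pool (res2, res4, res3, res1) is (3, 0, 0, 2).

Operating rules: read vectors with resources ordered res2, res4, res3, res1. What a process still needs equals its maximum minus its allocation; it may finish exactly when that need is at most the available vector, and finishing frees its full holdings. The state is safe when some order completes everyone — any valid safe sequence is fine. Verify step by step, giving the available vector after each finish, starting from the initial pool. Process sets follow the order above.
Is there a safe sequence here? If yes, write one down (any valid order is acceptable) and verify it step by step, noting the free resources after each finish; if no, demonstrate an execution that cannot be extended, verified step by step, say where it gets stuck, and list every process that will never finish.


UNSAFE — no complete ordering exists.
Key observation: after P1, P4 complete, (8, 2, 1, 4) is the best the pool ever gets, yet each leftover process wants more res3.
The run P1, P4 cannot be extended any further. Verifying each step:
  pool = (3, 0, 0, 2)
  P1 needs (2, 0, 0, 0) <= (3, 0, 0, 2) -> finishes; pool += (2, 0, 0, 2) = (5, 0, 0, 4)
  P4 needs (0, 0, 0, 4) <= (5, 0, 0, 4) -> finishes; pool += (3, 2, 1, 0) = (8, 2, 1, 4)
  P6 cannot run: need (0, 1, 2, 2) vs free (8, 2, 1, 4) (insufficient res3)
  P5 cannot run: need (6, 4, 2, 0) vs free (8, 2, 1, 4) (insufficient res4 and res3)
  P7 cannot run: need (6, 1, 3, 5) vs free (8, 2, 1, 4) (insufficient res3 and res1)
Processes that can never finish: P6, P5 and P7.


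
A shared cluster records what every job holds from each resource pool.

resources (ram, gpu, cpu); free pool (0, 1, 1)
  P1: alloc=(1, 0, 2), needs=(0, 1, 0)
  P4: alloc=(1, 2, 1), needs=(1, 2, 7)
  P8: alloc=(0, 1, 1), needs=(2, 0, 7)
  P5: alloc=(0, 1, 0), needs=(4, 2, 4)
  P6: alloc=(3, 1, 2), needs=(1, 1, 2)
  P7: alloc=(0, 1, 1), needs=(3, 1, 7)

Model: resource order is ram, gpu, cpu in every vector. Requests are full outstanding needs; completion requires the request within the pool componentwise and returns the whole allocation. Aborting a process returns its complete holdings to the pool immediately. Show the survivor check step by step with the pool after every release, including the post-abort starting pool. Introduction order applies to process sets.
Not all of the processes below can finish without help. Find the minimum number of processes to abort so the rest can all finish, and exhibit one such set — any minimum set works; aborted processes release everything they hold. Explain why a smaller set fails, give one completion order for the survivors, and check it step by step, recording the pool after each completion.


Minimum abort set: P4 and P8.
Key observation: aborting P4 and P8 returns (1, 3, 2), and P7 — hopeless before — runs at step 3 with the returned capacity in the pool.
Minimality, checking each single-abort alternative: P1 alone leaves P4 blocked (short on cpu); P4 alone leaves P8 blocked (short on cpu); P8 alone leaves P4 blocked (short on cpu); P5 alone leaves P4 blocked (short on cpu); P6 alone leaves P4 blocked (short on cpu); P7 alone leaves P4 blocked (short on cpu).
One survivor order: P6, P1, P7, P5. Step-by-step check (post-abort pool first):
  pool = (1, 4, 3)
  P6 needs (1, 1, 2) <= (1, 4, 3) -> finishes; pool += (3, 1, 2) = (4, 5, 5)
  P1 needs (0, 1, 0) <= (4, 5, 5) -> finishes; pool += (1, 0, 2) = (5, 5, 7)
  P7 needs (3, 1, 7) <= (5, 5, 7) -> finishes; pool += (0, 1, 1) = (5, 6, 8)
  P5 needs (4, 2, 4) <= (5, 6, 8) -> finishes; pool += (0, 1, 0) = (5, 7, 8)


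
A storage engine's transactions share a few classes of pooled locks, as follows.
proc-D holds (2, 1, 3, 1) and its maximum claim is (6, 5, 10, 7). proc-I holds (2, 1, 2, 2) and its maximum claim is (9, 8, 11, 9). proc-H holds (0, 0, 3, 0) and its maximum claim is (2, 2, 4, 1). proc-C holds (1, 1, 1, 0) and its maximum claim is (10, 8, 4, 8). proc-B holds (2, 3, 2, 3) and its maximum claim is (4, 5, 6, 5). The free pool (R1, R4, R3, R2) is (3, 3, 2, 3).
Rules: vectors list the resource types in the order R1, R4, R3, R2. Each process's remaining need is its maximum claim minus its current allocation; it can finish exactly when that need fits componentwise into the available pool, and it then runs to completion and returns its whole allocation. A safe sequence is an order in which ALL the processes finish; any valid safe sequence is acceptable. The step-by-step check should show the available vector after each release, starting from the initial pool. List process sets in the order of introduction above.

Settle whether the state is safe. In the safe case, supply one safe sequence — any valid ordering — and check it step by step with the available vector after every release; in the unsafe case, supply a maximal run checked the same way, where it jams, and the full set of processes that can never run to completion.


SAFE, for example via the order proc-H, proc-B, proc-D, proc-I, proc-C.
Key observation: proc-D is the earliest step where a requested resource binds exactly: need (4, 4, 7, 6), pool (5, 6, 7, 6) at its turn.
Step-by-step check:
  pool = (3, 3, 2, 3)
  proc-H needs (2, 2, 1, 1) <= (3, 3, 2, 3) -> finishes; pool += (0, 0, 3, 0) = (3, 3, 5, 3)
  proc-B needs (2, 2, 4, 2) <= (3, 3, 5, 3) -> finishes; pool += (2, 3, 2, 3) = (5, 6, 7, 6)
  proc-D needs (4, 4, 7, 6) <= (5, 6, 7, 6) -> finishes; pool += (2, 1, 3, 1) = (7, 7, 10, 7)
  proc-I needs (7, 7, 9, 7) <= (7, 7, 10, 7) -> finishes; pool += (2, 1, 2, 2) = (9, 8, 12, 9)
  proc-C needs (9, 7, 3, 8) <= (9, 8, 12, 9) -> finishes; pool += (1, 1, 1, 0) = (10, 9, 13, 9)


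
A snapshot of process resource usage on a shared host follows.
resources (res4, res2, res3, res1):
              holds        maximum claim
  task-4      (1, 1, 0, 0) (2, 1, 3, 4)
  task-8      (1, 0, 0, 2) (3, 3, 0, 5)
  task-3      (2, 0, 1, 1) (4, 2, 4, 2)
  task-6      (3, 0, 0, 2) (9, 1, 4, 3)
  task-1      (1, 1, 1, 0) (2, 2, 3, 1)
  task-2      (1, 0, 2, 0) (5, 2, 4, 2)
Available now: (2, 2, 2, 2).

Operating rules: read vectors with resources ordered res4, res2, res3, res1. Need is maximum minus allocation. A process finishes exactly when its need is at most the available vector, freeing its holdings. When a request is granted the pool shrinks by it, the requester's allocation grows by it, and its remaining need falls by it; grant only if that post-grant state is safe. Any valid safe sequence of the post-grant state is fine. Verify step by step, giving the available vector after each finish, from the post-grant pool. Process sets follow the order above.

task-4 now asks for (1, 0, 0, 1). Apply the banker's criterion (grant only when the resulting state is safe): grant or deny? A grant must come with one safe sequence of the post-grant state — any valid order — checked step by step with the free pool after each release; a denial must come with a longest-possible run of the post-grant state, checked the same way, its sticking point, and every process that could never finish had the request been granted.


DENY. Granting would leave the state unsafe.
Key observation: after task-1, task-3, task-2 the pool peaks at (5, 3, 6, 2), and each blocked process is short somewhere: task-4 on res1; task-8 on res1; task-6 on res4.
Pretend the grant happened; the run task-1, task-3, task-2 goes as far as possible. Verifying each step:
  pool = (1, 2, 2, 1)
  task-1: need (1, 1, 2, 1) fits (1, 2, 2, 1); releases (1, 1, 1, 0), pool now (2, 3, 3, 1)
  task-3: need (2, 2, 3, 1) fits (2, 3, 3, 1); releases (2, 0, 1, 1), pool now (4, 3, 4, 2)
  task-2: need (4, 2, 2, 2) fits (4, 3, 4, 2); releases (1, 0, 2, 0), pool now (5, 3, 6, 2)
  blocked: task-4 wants (0, 0, 3, 3), pool (5, 3, 6, 2) — not enough res1
  blocked: task-8 wants (2, 3, 0, 3), pool (5, 3, 6, 2) — not enough res1
  blocked: task-6 wants (6, 1, 4, 1), pool (5, 3, 6, 2) — not enough res4
Post-grant, the permanently blocked set is task-4, task-8 and task-6.


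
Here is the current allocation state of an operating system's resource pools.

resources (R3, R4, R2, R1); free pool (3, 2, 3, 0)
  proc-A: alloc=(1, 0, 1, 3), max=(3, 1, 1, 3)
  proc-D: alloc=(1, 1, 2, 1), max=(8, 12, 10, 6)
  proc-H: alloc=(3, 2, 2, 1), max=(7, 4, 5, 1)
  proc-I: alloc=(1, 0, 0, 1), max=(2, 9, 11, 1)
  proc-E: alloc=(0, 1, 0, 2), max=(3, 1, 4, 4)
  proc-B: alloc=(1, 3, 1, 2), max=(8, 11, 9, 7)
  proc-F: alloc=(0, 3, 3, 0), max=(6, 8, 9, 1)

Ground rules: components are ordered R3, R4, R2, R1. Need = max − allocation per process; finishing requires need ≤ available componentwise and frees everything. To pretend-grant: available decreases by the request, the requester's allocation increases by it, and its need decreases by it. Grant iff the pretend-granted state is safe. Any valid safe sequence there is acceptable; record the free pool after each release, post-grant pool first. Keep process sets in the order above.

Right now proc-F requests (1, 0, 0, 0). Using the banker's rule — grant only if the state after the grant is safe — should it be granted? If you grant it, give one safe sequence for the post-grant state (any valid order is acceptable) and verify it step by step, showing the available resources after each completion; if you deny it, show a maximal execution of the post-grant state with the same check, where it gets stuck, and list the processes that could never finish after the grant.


DENY. Granting would leave the state unsafe.
Key observation: after proc-A, proc-E the pool peaks at (3, 3, 4, 5), and each blocked process is short somewhere: proc-D on R3, R4, R2; proc-H on R3; proc-I on R4, R2; proc-B on R3, R4, R2; proc-F on R3, R4, R2.
After a pretend grant, a maximal execution: proc-A, proc-E — then nothing else fits. Check, step by step:
  pool = (2, 2, 3, 0)
  run proc-A (needs (2, 1, 0, 0), free (2, 2, 3, 0)); after release of (1, 0, 1, 3) the pool is (3, 2, 4, 3)
  run proc-E (needs (3, 0, 4, 2), free (3, 2, 4, 3)); after release of (0, 1, 0, 2) the pool is (3, 3, 4, 5)
  proc-D still needs (7, 11, 8, 5) but only (3, 3, 4, 5) is free — short on R3, R4 and R2
  proc-H still needs (4, 2, 3, 0) but only (3, 3, 4, 5) is free — short on R3
  proc-I still needs (1, 9, 11, 0) but only (3, 3, 4, 5) is free — short on R4 and R2
  proc-B still needs (7, 8, 8, 5) but only (3, 3, 4, 5) is free — short on R3, R4 and R2
  proc-F still needs (5, 5, 6, 1) but only (3, 3, 4, 5) is free — short on R3, R4 and R2
Post-grant, the permanently blocked set is proc-D, proc-H, proc-I, proc-B and proc-F.


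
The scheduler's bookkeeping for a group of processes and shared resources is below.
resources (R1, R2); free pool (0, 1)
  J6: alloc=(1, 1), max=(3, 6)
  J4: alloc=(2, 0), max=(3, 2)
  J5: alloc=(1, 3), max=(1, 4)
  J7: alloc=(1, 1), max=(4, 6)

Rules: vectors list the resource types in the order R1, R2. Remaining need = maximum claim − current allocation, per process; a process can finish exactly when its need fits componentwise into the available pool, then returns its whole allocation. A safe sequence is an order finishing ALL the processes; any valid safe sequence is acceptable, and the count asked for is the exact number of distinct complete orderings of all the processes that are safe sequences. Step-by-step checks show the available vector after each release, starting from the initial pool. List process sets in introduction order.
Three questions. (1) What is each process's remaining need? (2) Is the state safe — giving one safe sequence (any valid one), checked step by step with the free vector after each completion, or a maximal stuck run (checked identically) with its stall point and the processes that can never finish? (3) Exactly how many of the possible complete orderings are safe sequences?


(1) Need matrix, components ordered R1, R2:
  J6: (2, 5)
  J4: (1, 2)
  J5: (0, 1)
  J7: (3, 5)
(2) The state is UNSAFE.
Key observation: no order helps: past J5, J4, the free pool tops out at (3, 4), below what each blocked process needs in R2.
A maximal execution: J5, J4 — then nothing else fits. Verifying each step:
  pool = (0, 1)
  J5 needs (0, 1) <= (0, 1) -> finishes; pool += (1, 3) = (1, 4)
  J4 needs (1, 2) <= (1, 4) -> finishes; pool += (2, 0) = (3, 4)
  J6 still needs (2, 5) but only (3, 4) is free — short on R2
  J7 still needs (3, 5) but only (3, 4) is free — short on R2
Never able to finish: J6 and J7.
(3) Precisely 0 of the possible complete orderings are safe sequences.


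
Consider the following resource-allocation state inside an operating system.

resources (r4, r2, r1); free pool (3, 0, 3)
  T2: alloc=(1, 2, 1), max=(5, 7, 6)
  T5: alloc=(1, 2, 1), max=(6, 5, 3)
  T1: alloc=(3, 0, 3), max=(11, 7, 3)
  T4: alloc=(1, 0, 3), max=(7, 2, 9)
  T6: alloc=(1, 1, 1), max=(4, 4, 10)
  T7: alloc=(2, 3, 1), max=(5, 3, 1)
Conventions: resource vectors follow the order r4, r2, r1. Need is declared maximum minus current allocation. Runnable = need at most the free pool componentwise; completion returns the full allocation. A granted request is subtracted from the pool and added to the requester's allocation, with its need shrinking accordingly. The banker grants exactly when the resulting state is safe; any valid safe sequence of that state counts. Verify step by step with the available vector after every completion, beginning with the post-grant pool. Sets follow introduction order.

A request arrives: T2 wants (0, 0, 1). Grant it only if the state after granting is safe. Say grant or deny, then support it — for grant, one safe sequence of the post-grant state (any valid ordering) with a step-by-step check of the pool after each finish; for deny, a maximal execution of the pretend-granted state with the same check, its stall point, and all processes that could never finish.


GRANT: granting preserves safety; a valid post-grant sequence is T7, T5, T2, T4, T1, T6.
Key observation: granting shrinks the pool to (3, 0, 2), yet T7 still fits and the chain goes through.
Step-by-step check of the post-grant state:
  pool = (3, 0, 2)
  run T7 (needs (3, 0, 0), free (3, 0, 2)); after release of (2, 3, 1) the pool is (5, 3, 3)
  run T5 (needs (5, 3, 2), free (5, 3, 3)); after release of (1, 2, 1) the pool is (6, 5, 4)
  run T2 (needs (4, 5, 4), free (6, 5, 4)); after release of (1, 2, 2) the pool is (7, 7, 6)
  run T4 (needs (6, 2, 6), free (7, 7, 6)); after release of (1, 0, 3) the pool is (8, 7, 9)
  run T1 (needs (8, 7, 0), free (8, 7, 9)); after release of (3, 0, 3) the pool is (11, 7, 12)
  run T6 (needs (3, 3, 9), free (11, 7, 12)); after release of (1, 1, 1) the pool is (12, 8, 13)


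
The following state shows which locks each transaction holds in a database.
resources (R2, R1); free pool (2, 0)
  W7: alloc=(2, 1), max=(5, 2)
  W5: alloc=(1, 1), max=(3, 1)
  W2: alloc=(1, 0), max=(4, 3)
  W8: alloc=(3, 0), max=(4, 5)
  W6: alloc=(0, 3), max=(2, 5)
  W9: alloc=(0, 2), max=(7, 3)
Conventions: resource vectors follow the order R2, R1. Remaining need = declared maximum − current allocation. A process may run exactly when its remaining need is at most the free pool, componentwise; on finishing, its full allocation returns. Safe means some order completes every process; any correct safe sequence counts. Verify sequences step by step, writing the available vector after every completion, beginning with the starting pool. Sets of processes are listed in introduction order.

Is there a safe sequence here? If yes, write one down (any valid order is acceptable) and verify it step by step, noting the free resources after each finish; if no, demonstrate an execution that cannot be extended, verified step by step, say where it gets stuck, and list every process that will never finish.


SAFE. One safe sequence: W5, W7, W6, W8, W9, W2.
Key observation: the first exact fit in this order is W5 — it needs (2, 0) with (2, 0) free, meeting a requested resource to the last unit.
Check, step by step:
  pool = (2, 0)
  run W5 (needs (2, 0), free (2, 0)); after release of (1, 1) the pool is (3, 1)
  run W7 (needs (3, 1), free (3, 1)); after release of (2, 1) the pool is (5, 2)
  run W6 (needs (2, 2), free (5, 2)); after release of (0, 3) the pool is (5, 5)
  run W8 (needs (1, 5), free (5, 5)); after release of (3, 0) the pool is (8, 5)
  run W9 (needs (7, 1), free (8, 5)); after release of (0, 2) the pool is (8, 7)
  run W2 (needs (3, 3), free (8, 7)); after release of (1, 0) the pool is (9, 7)


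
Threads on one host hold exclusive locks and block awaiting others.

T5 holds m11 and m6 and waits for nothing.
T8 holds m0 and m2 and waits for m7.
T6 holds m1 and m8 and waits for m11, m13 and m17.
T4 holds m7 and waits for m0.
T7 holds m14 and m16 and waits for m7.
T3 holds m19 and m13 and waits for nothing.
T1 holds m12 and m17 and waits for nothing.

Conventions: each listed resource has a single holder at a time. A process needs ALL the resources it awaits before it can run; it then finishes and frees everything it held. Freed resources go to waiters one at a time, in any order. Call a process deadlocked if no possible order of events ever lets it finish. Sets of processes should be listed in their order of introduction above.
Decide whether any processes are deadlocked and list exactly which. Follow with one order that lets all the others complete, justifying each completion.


The deadlocked set is T8, T4 and T7.
Key observation: the cycle T8 -> T4 -> T8 can never break — each member waits on the next; T7 waits into the deadlock from upstream.
The rest can finish in the order T5, T3, T1, T6.
Step-by-step check:
  T5: no waits; runs immediately, freeing m11 and m6
  T3: no waits; runs immediately, freeing m19 and m13
  T1: no waits; runs immediately, freeing m12 and m17
  T6: everything it awaited (m11, m13 and m17) is free; runs, freeing m1 and m8


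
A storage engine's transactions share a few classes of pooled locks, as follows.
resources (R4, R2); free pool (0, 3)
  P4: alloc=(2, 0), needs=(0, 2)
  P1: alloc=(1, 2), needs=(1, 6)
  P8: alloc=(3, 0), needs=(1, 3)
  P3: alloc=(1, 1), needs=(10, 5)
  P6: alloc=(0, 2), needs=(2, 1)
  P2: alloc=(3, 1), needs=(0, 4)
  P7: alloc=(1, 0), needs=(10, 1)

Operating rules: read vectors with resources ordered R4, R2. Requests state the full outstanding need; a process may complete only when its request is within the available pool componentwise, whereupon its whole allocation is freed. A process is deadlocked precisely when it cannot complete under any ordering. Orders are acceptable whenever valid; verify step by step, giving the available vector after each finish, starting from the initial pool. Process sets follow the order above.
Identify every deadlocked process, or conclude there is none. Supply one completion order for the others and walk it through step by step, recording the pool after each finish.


The deadlocked set is P3 and P7.
Key observation: the wall is R4: completing P4, P6, P2, P1, P8 brings the pool only to (9, 8), and all the rest need more.
A valid finishing order for the others: P4, P6, P2, P1, P8. Check, step by step:
  pool = (0, 3)
  P4: need (0, 2) fits (0, 3); releases (2, 0), pool now (2, 3)
  P6: need (2, 1) fits (2, 3); releases (0, 2), pool now (2, 5)
  P2: need (0, 4) fits (2, 5); releases (3, 1), pool now (5, 6)
  P1: need (1, 6) fits (5, 6); releases (1, 2), pool now (6, 8)
  P8: need (1, 3) fits (6, 8); releases (3, 0), pool now (9, 8)
The stuck group stays short no matter what:
  P3 cannot run: need (10, 5) vs free (9, 8) (insufficient R4)
  P7 cannot run: need (10, 1) vs free (9, 8) (insufficient R4)


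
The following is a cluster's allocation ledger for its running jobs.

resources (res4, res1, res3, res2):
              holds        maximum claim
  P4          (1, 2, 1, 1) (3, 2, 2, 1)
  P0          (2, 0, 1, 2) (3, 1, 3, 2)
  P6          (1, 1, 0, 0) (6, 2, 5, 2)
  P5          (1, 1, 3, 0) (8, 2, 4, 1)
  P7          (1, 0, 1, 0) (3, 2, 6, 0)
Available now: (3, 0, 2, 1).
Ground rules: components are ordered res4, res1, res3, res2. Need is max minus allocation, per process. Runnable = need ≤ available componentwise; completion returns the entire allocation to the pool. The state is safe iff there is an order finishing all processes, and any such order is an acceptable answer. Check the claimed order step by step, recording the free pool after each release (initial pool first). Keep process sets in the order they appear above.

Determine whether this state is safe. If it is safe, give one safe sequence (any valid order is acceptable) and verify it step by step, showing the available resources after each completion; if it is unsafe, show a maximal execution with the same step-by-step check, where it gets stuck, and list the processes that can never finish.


The state is UNSAFE.
Key observation: after P4, P0 the pool peaks at (6, 2, 4, 4), and each blocked process is short somewhere: P6 on res3; P5 on res4; P7 on res3.
The run P4, P0 cannot be extended any further. Check, step by step:
  pool = (3, 0, 2, 1)
  run P4 (needs (2, 0, 1, 0), free (3, 0, 2, 1)); after release of (1, 2, 1, 1) the pool is (4, 2, 3, 2)
  run P0 (needs (1, 1, 2, 0), free (4, 2, 3, 2)); after release of (2, 0, 1, 2) the pool is (6, 2, 4, 4)
  P6 cannot run: need (5, 1, 5, 2) vs free (6, 2, 4, 4) (insufficient res3)
  P5 cannot run: need (7, 1, 1, 1) vs free (6, 2, 4, 4) (insufficient res4)
  P7 cannot run: need (2, 2, 5, 0) vs free (6, 2, 4, 4) (insufficient res3)
Processes that can never finish: P6, P5 and P7.


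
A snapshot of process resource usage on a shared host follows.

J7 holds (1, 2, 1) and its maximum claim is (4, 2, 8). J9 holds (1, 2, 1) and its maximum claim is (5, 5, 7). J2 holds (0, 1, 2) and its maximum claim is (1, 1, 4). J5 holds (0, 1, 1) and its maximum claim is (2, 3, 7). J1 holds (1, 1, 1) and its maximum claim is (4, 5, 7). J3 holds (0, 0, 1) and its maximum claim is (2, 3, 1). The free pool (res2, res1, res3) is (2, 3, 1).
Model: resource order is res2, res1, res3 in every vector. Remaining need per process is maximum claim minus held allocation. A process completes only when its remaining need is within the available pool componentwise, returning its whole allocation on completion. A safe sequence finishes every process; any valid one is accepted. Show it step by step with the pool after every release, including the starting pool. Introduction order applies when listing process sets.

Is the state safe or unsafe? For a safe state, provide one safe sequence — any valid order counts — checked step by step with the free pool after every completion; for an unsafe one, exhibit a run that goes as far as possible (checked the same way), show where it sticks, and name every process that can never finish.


UNSAFE.
Key observation: no order helps: past J3, J2, the free pool tops out at (2, 4, 4), below what each blocked process needs in res3.
The run J3, J2 cannot be extended any further. Verifying each step:
  pool = (2, 3, 1)
  J3 needs (2, 3, 0) <= (2, 3, 1) -> finishes; pool += (0, 0, 1) = (2, 3, 2)
  J2 needs (1, 0, 2) <= (2, 3, 2) -> finishes; pool += (0, 1, 2) = (2, 4, 4)
  J7 still needs (3, 0, 7) but only (2, 4, 4) is free — short on res2 and res3
  J9 still needs (4, 3, 6) but only (2, 4, 4) is free — short on res2 and res3
  J5 still needs (2, 2, 6) but only (2, 4, 4) is free — short on res3
  J1 still needs (3, 4, 6) but only (2, 4, 4) is free — short on res2 and res3
Permanently blocked: J7, J9, J5 and J1.


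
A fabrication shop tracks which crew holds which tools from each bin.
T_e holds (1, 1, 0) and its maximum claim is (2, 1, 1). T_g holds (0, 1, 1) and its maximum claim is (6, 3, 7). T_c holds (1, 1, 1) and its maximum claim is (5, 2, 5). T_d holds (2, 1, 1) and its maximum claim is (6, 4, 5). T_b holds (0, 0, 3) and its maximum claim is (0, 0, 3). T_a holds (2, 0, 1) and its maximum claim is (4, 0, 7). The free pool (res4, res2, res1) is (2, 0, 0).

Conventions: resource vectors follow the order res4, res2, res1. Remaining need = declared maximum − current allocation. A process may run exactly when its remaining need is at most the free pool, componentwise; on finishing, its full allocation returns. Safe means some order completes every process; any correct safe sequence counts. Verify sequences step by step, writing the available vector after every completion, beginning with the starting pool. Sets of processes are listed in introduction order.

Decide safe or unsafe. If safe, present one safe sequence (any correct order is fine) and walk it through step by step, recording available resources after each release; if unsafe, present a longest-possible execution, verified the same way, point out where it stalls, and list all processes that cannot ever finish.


UNSAFE — no complete ordering exists.
Key observation: T_b, T_e can finish, but then (3, 1, 3) is all there is, and the blocked group's res1 demands exceed it.
A maximal execution: T_b, T_e — then nothing else fits. Walking it through:
  pool = (2, 0, 0)
  run T_b (needs (0, 0, 0), free (2, 0, 0)); after release of (0, 0, 3) the pool is (2, 0, 3)
  run T_e (needs (1, 0, 1), free (2, 0, 3)); after release of (1, 1, 0) the pool is (3, 1, 3)
  blocked: T_g wants (6, 2, 6), pool (3, 1, 3) — not enough res4, res2 and res1
  blocked: T_c wants (4, 1, 4), pool (3, 1, 3) — not enough res4 and res1
  blocked: T_d wants (4, 3, 4), pool (3, 1, 3) — not enough res4, res2 and res1
  blocked: T_a wants (2, 0, 6), pool (3, 1, 3) — not enough res1
Never able to finish: T_g, T_c, T_d and T_a.


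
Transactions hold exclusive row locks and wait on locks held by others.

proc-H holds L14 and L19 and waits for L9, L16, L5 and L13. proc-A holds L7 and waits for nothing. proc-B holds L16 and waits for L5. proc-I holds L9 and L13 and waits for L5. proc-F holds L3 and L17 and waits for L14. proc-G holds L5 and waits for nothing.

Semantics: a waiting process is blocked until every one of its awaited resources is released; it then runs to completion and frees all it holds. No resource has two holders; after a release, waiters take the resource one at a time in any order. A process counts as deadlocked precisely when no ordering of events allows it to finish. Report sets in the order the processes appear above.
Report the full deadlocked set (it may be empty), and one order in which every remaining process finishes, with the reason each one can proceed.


No process is deadlocked.
Key observation: the waits form no ring: some process can always run, and its releases unblock the others one by one.
The rest can finish in the order proc-G, proc-A, proc-B, proc-I, proc-H, proc-F.
Walking it through:
  run proc-G (it waits on nothing); releases L5
  run proc-A (it waits on nothing); releases L7
  proc-B waits on L5 — all released -> runs and releases L16
  proc-I waits on L5 — all released -> runs and releases L9 and L13
  proc-H waits on L9, L16, L5 and L13 — all released -> runs and releases L14 and L19
  proc-F waits on L14 — all released -> runs and releases L3 and L17


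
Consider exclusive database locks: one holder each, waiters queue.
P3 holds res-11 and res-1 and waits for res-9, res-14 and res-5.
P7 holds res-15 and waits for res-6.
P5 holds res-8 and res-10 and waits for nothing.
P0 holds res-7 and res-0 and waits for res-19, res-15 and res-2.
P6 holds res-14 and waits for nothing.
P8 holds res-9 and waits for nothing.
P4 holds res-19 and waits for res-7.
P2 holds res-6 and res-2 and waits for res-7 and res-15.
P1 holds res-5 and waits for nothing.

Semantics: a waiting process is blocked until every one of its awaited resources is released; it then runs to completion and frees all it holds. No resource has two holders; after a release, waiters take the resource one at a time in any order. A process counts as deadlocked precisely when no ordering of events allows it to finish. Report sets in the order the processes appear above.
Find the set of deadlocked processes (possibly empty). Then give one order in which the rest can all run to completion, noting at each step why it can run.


The deadlocked set is P7, P0, P4 and P2.
Key observation: the loop P7 -> P2 -> P7 blocks itself forever; P0 and P4 are caught in further circular waits.
The rest can finish in the order P8, P6, P1, P5, P3.
Walking it through:
  run P8 (it waits on nothing); releases res-9
  run P6 (it waits on nothing); releases res-14
  run P1 (it waits on nothing); releases res-5
  run P5 (it waits on nothing); releases res-8 and res-10
  P3: everything it awaited (res-9, res-14 and res-5) is free; runs, freeing res-11 and res-1


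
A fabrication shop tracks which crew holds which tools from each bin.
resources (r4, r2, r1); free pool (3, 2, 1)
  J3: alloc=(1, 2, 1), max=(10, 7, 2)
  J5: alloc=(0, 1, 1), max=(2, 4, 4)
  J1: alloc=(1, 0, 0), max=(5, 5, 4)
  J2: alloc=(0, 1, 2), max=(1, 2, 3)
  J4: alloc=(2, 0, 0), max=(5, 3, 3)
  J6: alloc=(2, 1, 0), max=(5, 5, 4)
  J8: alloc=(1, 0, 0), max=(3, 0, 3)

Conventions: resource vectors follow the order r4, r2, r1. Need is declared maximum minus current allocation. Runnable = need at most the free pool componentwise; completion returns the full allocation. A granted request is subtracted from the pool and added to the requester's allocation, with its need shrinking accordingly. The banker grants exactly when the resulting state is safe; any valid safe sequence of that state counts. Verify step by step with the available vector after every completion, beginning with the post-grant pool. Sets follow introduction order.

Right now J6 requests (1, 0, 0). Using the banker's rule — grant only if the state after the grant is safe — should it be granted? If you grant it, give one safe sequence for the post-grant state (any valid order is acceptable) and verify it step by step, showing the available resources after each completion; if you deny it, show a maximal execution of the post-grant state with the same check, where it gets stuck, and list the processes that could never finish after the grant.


GRANT — the state after the grant stays safe, e.g. via J2, J5, J8, J6, J1, J4, J3.
Key observation: with (2, 2, 1) left after the transfer, J2 can run at once — the state stays safe.
Check on the post-grant state, step by step:
  pool = (2, 2, 1)
  J2: need (1, 1, 1) fits (2, 2, 1); releases (0, 1, 2), pool now (2, 3, 3)
  J5: need (2, 3, 3) fits (2, 3, 3); releases (0, 1, 1), pool now (2, 4, 4)
  J8: need (2, 0, 3) fits (2, 4, 4); releases (1, 0, 0), pool now (3, 4, 4)
  J6: need (2, 4, 4) fits (3, 4, 4); releases (3, 1, 0), pool now (6, 5, 4)
  J1: need (4, 5, 4) fits (6, 5, 4); releases (1, 0, 0), pool now (7, 5, 4)
  J4: need (3, 3, 3) fits (7, 5, 4); releases (2, 0, 0), pool now (9, 5, 4)
  J3: need (9, 5, 1) fits (9, 5, 4); releases (1, 2, 1), pool now (10, 7, 5)


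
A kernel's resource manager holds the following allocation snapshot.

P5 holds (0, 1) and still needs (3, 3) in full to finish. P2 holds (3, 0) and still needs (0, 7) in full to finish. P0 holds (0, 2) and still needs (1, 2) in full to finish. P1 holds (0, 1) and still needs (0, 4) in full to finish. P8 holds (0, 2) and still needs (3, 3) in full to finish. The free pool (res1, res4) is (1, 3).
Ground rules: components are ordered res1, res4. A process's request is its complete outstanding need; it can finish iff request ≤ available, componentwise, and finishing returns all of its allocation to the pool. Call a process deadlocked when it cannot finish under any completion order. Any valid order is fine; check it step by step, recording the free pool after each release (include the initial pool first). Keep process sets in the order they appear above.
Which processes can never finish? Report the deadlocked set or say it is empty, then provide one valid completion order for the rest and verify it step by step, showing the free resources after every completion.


Deadlocked set: P5, P2 and P8.
Key observation: after P0, P1 the pool peaks at (1, 6), and each blocked process is short somewhere: P5 on res1; P2 on res4; P8 on res1.
One completion order for the rest: P0, P1. Check, step by step:
  pool = (1, 3)
  run P0 (needs (1, 2), free (1, 3)); after release of (0, 2) the pool is (1, 5)
  run P1 (needs (0, 4), free (1, 5)); after release of (0, 1) the pool is (1, 6)
None of the blocked processes ever fits:
  P5 still needs (3, 3) but only (1, 6) is free — short on res1
  P2 still needs (0, 7) but only (1, 6) is free — short on res4
  P8 still needs (3, 3) but only (1, 6) is free — short on res1


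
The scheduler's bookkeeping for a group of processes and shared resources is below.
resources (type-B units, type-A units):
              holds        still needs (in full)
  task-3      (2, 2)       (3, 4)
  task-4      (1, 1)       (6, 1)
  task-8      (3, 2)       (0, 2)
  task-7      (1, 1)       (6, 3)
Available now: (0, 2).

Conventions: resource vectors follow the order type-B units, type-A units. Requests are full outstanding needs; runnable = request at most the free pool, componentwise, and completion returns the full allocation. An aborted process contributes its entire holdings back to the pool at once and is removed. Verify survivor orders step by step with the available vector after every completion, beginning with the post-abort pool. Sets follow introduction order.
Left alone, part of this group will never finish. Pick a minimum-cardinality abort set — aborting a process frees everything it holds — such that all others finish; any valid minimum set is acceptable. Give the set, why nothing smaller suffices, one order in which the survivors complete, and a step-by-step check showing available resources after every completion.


Abort task-4.
Key observation: the deadlocked task-7 becomes finishable only because task-4 released (1, 1); it completes at step 3 below.
Why nothing smaller works: aborting no one leaves the state deadlocked as given.
Survivors finish in the order: task-8, task-3, task-7. Walking it through (pool after the aborts first):
  pool = (1, 3)
  task-8 needs (0, 2) <= (1, 3) -> finishes; pool += (3, 2) = (4, 5)
  task-3 needs (3, 4) <= (4, 5) -> finishes; pool += (2, 2) = (6, 7)
  task-7 needs (6, 3) <= (6, 7) -> finishes; pool += (1, 1) = (7, 8)


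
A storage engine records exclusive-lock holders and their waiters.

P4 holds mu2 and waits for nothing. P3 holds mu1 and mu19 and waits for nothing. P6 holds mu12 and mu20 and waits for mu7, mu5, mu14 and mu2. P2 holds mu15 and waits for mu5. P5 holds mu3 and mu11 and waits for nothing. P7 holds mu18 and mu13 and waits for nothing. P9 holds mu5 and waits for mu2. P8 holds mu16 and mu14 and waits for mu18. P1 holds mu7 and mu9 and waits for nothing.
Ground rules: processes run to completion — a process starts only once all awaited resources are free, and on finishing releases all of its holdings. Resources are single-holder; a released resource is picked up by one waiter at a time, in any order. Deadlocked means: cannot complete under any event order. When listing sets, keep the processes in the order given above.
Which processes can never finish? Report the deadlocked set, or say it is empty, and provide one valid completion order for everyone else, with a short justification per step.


Nothing here is deadlocked.
Key observation: no waiting chain loops back on itself — every chain ends at a process that waits on nothing, so everyone eventually runs.
The rest can finish in the order P1, P4, P9, P7, P5, P3, P8, P6, P2.
Walking it through:
  P1: no waits; runs immediately, freeing mu7 and mu9
  P4: no waits; runs immediately, freeing mu2
  P9: everything it awaited (mu2) is free; runs, freeing mu5
  P7: no waits; runs immediately, freeing mu18 and mu13
  P5: no waits; runs immediately, freeing mu3 and mu11
  P3: no waits; runs immediately, freeing mu1 and mu19
  P8: everything it awaited (mu18) is free; runs, freeing mu16 and mu14
  P6: everything it awaited (mu7, mu5, mu14 and mu2) is free; runs, freeing mu12 and mu20
  P2: everything it awaited (mu5) is free; runs, freeing mu15
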